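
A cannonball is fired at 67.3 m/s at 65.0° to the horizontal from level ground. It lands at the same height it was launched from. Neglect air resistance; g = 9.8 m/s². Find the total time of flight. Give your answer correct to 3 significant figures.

Vertical component: v_y = 67.3 sin 65.0° = 60.99 m/s.
For a projectile landing at launch height, time of flight is t = 2 v_y / g = 2 × 60.99 / 9.8 = 12.4 s.

12.4 s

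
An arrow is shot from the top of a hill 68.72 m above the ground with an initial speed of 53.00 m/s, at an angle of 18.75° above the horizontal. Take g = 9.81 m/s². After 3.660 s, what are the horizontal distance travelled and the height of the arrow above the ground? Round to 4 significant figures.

x = 183.7 m, y = 65.37 m

v_x = 53.00 cos 18.75° = 50.187 m/s; v_y0 = 53.00 sin 18.75° = 17.036 m/s.
x = v_x t = 50.187 × 3.660 = 183.7 m.
y = 68.72 + v_y0 t − ½ g t² = 65.37 m.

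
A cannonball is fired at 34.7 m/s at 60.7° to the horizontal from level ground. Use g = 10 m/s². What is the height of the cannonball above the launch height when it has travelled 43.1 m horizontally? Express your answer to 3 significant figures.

44.6 m

v_x = 34.7 cos 60.7° = 16.98 m/s, v_y0 = 34.7 sin 60.7° = 30.26 m/s.
Time to reach x = 43.1 m: t = x / v_x = 43.1 / 16.98 = 2.538 s.
y = v_y0 t − ½ g t² = 30.26×2.538 − 5.000×2.538² = 44.6 m.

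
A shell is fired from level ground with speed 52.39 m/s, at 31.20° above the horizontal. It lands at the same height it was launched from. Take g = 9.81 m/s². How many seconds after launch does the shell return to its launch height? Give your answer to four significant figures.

5.533 s

Vertical component: v_y = 52.39 sin 31.20° = 27.139 m/s.
For a projectile landing at launch height, time of flight is t = 2 v_y / g = 2 × 27.139 / 9.81 = 5.533 s.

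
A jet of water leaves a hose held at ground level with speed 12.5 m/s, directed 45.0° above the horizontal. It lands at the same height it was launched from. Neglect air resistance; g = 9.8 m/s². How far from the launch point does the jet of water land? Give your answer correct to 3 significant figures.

15.9 m

Components: v_x = 12.5 cos 45.0° = 8.839 m/s, v_y = 12.5 sin 45.0° = 8.839 m/s.
Time of flight (same landing height): t = 2 v_y / g = 2 × 8.839 / 9.8 = 1.804 s.
Range: R = v_x · t = 8.839 × 1.804 = 15.9 m.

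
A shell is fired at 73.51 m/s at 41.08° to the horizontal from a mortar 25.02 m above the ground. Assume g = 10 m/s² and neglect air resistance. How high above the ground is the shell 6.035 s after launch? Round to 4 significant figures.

134.4 m

v_y0 = 73.51 sin 41.08° = 48.304 m/s.
y(t) = 25.02 + v_y0 t − ½ g t² = 25.02 + 48.304×6.035 − ½×10×6.035² = 134.4 m.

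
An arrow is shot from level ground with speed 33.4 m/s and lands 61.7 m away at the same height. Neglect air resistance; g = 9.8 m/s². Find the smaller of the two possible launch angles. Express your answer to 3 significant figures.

Level-ground range: R = v₀² sin(2θ)/g ⇒ sin 2θ = R g / v₀² = 61.7×9.8/33.4² = 0.5420.
2θ = arcsin(0.5420) = 32.82° or 180° − 32.82° = 147.18°.
So θ = 16.4° or θ = 73.6°.

16.4°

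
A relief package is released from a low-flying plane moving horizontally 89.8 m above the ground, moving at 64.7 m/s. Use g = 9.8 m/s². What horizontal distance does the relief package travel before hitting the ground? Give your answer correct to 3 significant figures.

277 m

Initial vertical velocity is zero, so the fall time comes from h = ½ g t²: t = √(2 × 89.8 / 9.8) = 4.281 s.
Horizontal motion is uniform at 64.7 m/s, so x = 64.7 × 4.281 = 277 m.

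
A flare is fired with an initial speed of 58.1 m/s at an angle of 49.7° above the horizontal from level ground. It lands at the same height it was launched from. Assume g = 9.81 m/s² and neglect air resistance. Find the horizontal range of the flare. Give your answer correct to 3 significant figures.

Components: v_x = 58.1 cos 49.7° = 37.58 m/s, v_y = 58.1 sin 49.7° = 44.31 m/s.
Time of flight (same landing height): t = 2 v_y / g = 2 × 44.31 / 9.81 = 9.034 s.
Range: R = v_x · t = 37.58 × 9.034 = 339 m.

339 m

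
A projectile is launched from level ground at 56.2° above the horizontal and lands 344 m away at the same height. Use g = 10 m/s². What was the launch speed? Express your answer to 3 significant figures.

On level ground, R = v₀² sin(2θ) / g, so v₀ = √(R g / sin 2θ).
sin(2 × 56.2°) = 0.9245.
v₀ = √(344 × 10 / 0.9245) = √3721 = 61.0 m/s.

61.0 m/s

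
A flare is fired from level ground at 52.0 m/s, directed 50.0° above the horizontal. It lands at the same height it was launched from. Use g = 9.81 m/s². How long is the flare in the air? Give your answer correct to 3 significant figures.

Vertical component: v_y = 52.0 sin 50.0° = 39.83 m/s.
For a projectile landing at launch height, time of flight is t = 2 v_y / g = 2 × 39.83 / 9.81 = 8.12 s.

8.12 s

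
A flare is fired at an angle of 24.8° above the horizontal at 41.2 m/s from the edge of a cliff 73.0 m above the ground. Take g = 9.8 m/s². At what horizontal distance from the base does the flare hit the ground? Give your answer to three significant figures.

225 m

Components: v_x = 41.2 cos 24.8° = 37.40 m/s, v_y = 41.2 sin 24.8° = 17.28 m/s.
Vertical: 0 = 73.0 + 17.28 t − ½(9.8) t² ⇒ 4.900 t² − 17.28 t − 73.0 = 0.
t = [17.28 + √(298.6 + 1431)] / 9.800 = 6.007 s.
Horizontal: R = v_x · t = 37.40 × 6.007 = 225 m.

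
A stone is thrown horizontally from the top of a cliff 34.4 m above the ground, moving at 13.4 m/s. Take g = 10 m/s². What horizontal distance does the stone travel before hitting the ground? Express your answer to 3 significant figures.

35.1 m

Initial vertical velocity is zero, so the fall time comes from h = ½ g t²: t = √(2 × 34.4 / 10) = 2.623 s.
Horizontal motion is uniform at 13.4 m/s, so x = 13.4 × 2.623 = 35.1 m.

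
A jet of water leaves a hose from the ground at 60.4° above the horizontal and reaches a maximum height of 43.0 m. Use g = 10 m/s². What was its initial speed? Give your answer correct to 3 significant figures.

At maximum height v_y = 0, so (v₀ sin θ)² = 2 g H.
v₀ sin 60.4° = √(2 × 10 × 43.0) = 29.33 m/s.
v₀ = 29.33 / sin 60.4° = 29.33 / 0.8695 = 33.7 m/s.

33.7 m/s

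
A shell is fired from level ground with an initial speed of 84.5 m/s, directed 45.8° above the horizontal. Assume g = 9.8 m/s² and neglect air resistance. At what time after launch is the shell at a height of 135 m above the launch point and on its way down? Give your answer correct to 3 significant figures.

9.45 s

v_y0 = 84.5 sin 45.8° = 60.58 m/s.
Set y = v_y0 t − ½ g t² = 135: 4.900 t² − 60.58 t + 135 = 0.
t = [60.58 ± √(3670 − 2646)] / 9.8 = (60.58 ± 32.00) / 9.8, giving t = 2.92 s or t = 9.45 s.
On the way down corresponds to the larger root: t = 9.45 s.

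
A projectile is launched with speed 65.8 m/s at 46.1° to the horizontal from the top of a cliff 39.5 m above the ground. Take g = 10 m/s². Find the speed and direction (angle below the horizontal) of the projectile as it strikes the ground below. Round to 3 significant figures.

v_x = 65.8 cos 46.1° = 45.63 m/s (constant).
|v_y| at impact = √((47.41)² + 2×10×39.5) = 55.12 m/s.
Speed = √(45.63² + 55.12²) = 71.6 m/s; angle = arctan(55.12/45.63) = 50.4° below horizontal.

71.6 m/s at 50.4° below the horizontal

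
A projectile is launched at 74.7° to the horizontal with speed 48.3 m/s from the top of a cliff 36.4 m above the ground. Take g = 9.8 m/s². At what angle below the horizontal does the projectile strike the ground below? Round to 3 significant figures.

76.6°

v_x = 48.3 cos 74.7° = 12.75 m/s.
At impact |v_y| = √(v_y0² + 2 g h) = √(46.59² + 2×9.8×36.4) = 53.70 m/s.
Angle below horizontal = arctan(|v_y| / v_x) = arctan(53.70 / 12.75) = 76.6°.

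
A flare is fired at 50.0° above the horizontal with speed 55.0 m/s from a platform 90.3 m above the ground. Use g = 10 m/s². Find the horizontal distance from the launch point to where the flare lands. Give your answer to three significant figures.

361 m

Components: v_x = 55.0 cos 50.0° = 35.35 m/s, v_y = 55.0 sin 50.0° = 42.13 m/s.
Vertical: 0 = 90.3 + 42.13 t − ½(10) t² ⇒ 5.000 t² − 42.13 t − 90.3 = 0.
t = [42.13 + √(1775 + 1806)] / 10.00 = 10.20 s.
Horizontal: R = v_x · t = 35.35 × 10.20 = 361 m.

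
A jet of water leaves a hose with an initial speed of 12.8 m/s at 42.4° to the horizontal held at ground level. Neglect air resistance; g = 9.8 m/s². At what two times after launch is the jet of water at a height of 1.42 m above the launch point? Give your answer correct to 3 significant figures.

v_y0 = 12.8 sin 42.4° = 8.631 m/s.
Set y = v_y0 t − ½ g t² = 1.42: 4.900 t² − 8.631 t + 1.42 = 0.
t = [8.631 ± √(74.49 − 27.83)] / 9.8 = (8.631 ± 6.831) / 9.8, giving t = 0.184 s or t = 1.58 s.
So the jet of water is at 1.42 m at t = 0.184 s (rising) and t = 1.58 s (falling).

0.184 s and 1.58 s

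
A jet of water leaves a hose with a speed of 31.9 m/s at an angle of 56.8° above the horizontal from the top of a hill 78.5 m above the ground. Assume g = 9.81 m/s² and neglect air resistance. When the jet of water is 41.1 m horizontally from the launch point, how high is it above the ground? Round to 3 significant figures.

v_x = 31.9 cos 56.8° = 17.47 m/s, v_y0 = 31.9 sin 56.8° = 26.69 m/s.
Time to reach x = 41.1 m: t = x / v_x = 41.1 / 17.47 = 2.353 s.
y = 78.5 + v_y0 t − ½ g t² = 78.5 + 26.69×2.353 − 4.905×2.353² = 114 m.

114 m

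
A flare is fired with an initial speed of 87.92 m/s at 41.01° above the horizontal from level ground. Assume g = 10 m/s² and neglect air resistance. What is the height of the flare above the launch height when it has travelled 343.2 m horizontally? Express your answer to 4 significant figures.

164.6 m

v_x = 87.92 cos 41.01° = 66.344 m/s, v_y0 = 87.92 sin 41.01° = 57.692 m/s.
Time to reach x = 343.2 m: t = x / v_x = 343.2 / 66.344 = 5.1730 s.
y = v_y0 t − ½ g t² = 57.692×5.1730 − 5.000×5.1730² = 164.6 m.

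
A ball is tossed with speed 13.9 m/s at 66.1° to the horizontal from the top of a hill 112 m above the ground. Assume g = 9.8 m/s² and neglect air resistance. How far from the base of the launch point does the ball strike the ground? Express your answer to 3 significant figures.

Components: v_x = 13.9 cos 66.1° = 5.631 m/s, v_y = 13.9 sin 66.1° = 12.71 m/s.
Vertical: 0 = 112 + 12.71 t − ½(9.8) t² ⇒ 4.900 t² − 12.71 t − 112 = 0.
t = [12.71 + √(161.5 + 2195)] / 9.800 = 6.250 s.
Horizontal: R = v_x · t = 5.631 × 6.250 = 35.2 m.

35.2 m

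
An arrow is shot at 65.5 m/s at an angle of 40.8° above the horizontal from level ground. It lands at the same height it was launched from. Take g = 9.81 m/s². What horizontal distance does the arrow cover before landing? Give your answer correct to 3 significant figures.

433 m

For level ground, R = v₀² sin(2θ) / g.
sin(2 × 40.8°) = sin 81.60° = 0.9893.
R = (65.5)² × 0.9893 / 9.81 = 433 m.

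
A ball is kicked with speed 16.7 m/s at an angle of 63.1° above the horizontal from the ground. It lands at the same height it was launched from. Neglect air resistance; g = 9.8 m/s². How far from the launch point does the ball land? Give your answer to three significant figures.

Components: v_x = 16.7 cos 63.1° = 7.556 m/s, v_y = 16.7 sin 63.1° = 14.89 m/s.
Time of flight (same landing height): t = 2 v_y / g = 2 × 14.89 / 9.8 = 3.039 s.
Range: R = v_x · t = 7.556 × 3.039 = 23.0 m.

23.0 m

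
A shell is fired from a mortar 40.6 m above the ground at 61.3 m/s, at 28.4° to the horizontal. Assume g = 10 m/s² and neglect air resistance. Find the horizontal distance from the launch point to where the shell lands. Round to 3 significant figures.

Components: v_x = 61.3 cos 28.4° = 53.92 m/s, v_y = 61.3 sin 28.4° = 29.16 m/s.
Vertical: 0 = 40.6 + 29.16 t − ½(10) t² ⇒ 5.000 t² − 29.16 t − 40.6 = 0.
t = [29.16 + √(850.3 + 812.0)] / 10.00 = 6.993 s.
Horizontal: R = v_x · t = 53.92 × 6.993 = 377 m.

377 m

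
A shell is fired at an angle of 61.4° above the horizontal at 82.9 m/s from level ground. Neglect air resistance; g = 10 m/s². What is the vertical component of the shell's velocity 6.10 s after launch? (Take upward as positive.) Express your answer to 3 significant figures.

11.8 m/s

Initial vertical component: v_y0 = 82.9 sin 61.4° = 72.78 m/s.
v_y(t) = v_y0 − g t = 72.78 − 10 × 6.10 = 11.8 m/s.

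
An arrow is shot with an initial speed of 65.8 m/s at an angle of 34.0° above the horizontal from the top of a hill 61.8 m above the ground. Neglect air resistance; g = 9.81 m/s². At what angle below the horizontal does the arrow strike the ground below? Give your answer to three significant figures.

42.9°

v_x = 65.8 cos 34.0° = 54.55 m/s.
At impact |v_y| = √(v_y0² + 2 g h) = √(36.79² + 2×9.81×61.8) = 50.66 m/s.
Angle below horizontal = arctan(|v_y| / v_x) = arctan(50.66 / 54.55) = 42.9°.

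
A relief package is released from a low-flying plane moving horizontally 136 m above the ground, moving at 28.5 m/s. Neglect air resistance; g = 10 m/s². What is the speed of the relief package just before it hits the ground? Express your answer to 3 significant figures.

59.4 m/s

Fall time: t = √(2 × 136 / 10) = 5.215 s.
At impact: v_x = 28.5 m/s (unchanged), v_y = g t = 10 × 5.215 = 52.15 m/s.
Speed = √(v_x² + v_y²) = √(812.2 + 2720) = 59.4 m/s.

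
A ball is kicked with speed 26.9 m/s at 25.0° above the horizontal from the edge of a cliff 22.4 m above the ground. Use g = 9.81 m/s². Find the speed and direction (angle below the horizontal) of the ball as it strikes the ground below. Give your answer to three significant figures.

34.1 m/s at 44.4° below the horizontal

v_x = 26.9 cos 25.0° = 24.38 m/s (constant).
|v_y| at impact = √((11.37)² + 2×9.81×22.4) = 23.85 m/s.
Speed = √(24.38² + 23.85²) = 34.1 m/s; angle = arctan(23.85/24.38) = 44.4° below horizontal.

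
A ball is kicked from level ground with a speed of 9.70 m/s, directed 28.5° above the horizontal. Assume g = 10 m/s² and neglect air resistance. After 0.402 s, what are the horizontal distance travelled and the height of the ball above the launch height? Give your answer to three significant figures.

v_x = 9.70 cos 28.5° = 8.525 m/s; v_y0 = 9.70 sin 28.5° = 4.628 m/s.
x = v_x t = 8.525 × 0.402 = 3.43 m.
y = v_y0 t − ½ g t² = 4.628×0.402 − 5.000×0.402² = 1.05 m.

x = 3.43 m, y = 1.05 m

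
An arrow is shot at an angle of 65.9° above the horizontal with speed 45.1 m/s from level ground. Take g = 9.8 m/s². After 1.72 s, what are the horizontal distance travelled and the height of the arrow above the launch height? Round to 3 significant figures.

x = 31.7 m, y = 56.3 m

v_x = 45.1 cos 65.9° = 18.42 m/s; v_y0 = 45.1 sin 65.9° = 41.17 m/s.
x = v_x t = 18.42 × 1.72 = 31.7 m.
y = v_y0 t − ½ g t² = 41.17×1.72 − 4.900×1.72² = 56.3 m.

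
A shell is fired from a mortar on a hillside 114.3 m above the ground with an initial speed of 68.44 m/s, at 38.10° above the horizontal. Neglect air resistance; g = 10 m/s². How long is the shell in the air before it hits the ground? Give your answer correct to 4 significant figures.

Vertical component: v_y = 68.44 sin 38.10° = 42.230 m/s.
Taking up as positive with launch at y = 114.3 m, landing at y = 0: 0 = 114.3 + 42.230 t − ½(10) t².
Solving 5.000 t² − 42.230 t − 114.3 = 0 gives t = [42.230 + √(42.230² + 4·5.000·114.3)] / 10.00 = 10.60 s.

10.60 s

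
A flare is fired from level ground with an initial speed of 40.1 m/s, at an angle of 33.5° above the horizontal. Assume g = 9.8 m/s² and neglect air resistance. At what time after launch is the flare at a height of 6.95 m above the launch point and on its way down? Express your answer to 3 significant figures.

4.18 s

v_y0 = 40.1 sin 33.5° = 22.13 m/s.
Set y = v_y0 t − ½ g t² = 6.95: 4.900 t² − 22.13 t + 6.95 = 0.
t = [22.13 ± √(489.7 − 136.2)] / 9.8 = (22.13 ± 18.80) / 9.8, giving t = 0.340 s or t = 4.18 s.
On the way down corresponds to the larger root: t = 4.18 s.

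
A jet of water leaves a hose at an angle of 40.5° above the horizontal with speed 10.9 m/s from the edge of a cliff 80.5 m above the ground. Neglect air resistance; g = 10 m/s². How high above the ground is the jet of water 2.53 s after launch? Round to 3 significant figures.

v_y0 = 10.9 sin 40.5° = 7.079 m/s.
y(t) = 80.5 + v_y0 t − ½ g t² = 80.5 + 7.079×2.53 − ½×10×2.53² = 66.4 m.

66.4 m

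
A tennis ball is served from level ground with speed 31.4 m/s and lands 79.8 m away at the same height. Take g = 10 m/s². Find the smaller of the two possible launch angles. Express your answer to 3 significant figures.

Level-ground range: R = v₀² sin(2θ)/g ⇒ sin 2θ = R g / v₀² = 79.8×10/31.4² = 0.8094.
2θ = arcsin(0.8094) = 54.04° or 180° − 54.04° = 125.96°.
So θ = 27.0° or θ = 63.0°.

27.0°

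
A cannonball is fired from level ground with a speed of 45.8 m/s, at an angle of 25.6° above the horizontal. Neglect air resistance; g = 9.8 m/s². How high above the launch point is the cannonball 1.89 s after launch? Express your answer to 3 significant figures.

v_y0 = 45.8 sin 25.6° = 19.79 m/s.
y(t) = v_y0 t − ½ g t² = 19.79×1.89 − 4.900×1.89² = 19.9 m.

19.9 m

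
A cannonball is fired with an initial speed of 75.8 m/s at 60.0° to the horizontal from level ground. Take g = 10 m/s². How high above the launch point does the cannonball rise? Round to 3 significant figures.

Vertical component of launch velocity: v_y = 75.8 sin 60.0° = 65.64 m/s.
At the highest point the vertical velocity is zero, so v_y² = 2 g h_max.
h_max = (65.64)² / (2 × 10) = 4309 / 20.00 = 215 m.

215 m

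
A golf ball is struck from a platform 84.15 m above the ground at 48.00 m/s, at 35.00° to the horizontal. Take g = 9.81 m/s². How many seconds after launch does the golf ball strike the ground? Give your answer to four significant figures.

Vertical component: v_y = 48.00 sin 35.00° = 27.532 m/s.
Taking up as positive with launch at y = 84.15 m, landing at y = 0: 0 = 84.15 + 27.532 t − ½(9.81) t².
Solving 4.905 t² − 27.532 t − 84.15 = 0 gives t = [27.532 + √(27.532² + 4·4.905·84.15)] / 9.810 = 7.810 s.

7.810 s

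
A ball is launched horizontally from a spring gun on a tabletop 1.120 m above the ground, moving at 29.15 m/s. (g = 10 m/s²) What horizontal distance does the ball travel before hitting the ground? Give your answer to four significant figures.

Initial vertical velocity is zero, so the fall time comes from h = ½ g t²: t = √(2 × 1.120 / 10) = 0.47329 s.
Horizontal motion is uniform at 29.15 m/s, so x = 29.15 × 0.47329 = 13.80 m.

13.80 m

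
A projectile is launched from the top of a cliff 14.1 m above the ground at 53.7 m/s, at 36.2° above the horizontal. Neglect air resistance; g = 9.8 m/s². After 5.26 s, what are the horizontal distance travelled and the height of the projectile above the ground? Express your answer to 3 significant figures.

x = 228 m, y = 45.4 m

v_x = 53.7 cos 36.2° = 43.33 m/s; v_y0 = 53.7 sin 36.2° = 31.72 m/s.
x = v_x t = 43.33 × 5.26 = 228 m.
y = 14.1 + v_y0 t − ½ g t² = 45.4 m.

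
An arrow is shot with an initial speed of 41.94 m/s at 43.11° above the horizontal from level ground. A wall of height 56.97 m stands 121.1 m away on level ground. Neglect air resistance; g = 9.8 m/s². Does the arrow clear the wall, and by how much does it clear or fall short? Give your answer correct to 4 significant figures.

No — it falls 20.26 m short of clearing the wall.

v_x = 41.94 cos 43.11° = 30.618 m/s; v_y0 = 41.94 sin 43.11° = 28.662 m/s.
Time to reach the wall: t = 121.1 / 30.618 = 3.9552 s.
Height at that point: y = 28.662×3.9552 − 4.900×3.9552² = 36.710 m.
That is 56.97 − 36.710 = 20.26 m below the top of the wall, so the arrow does not clear it.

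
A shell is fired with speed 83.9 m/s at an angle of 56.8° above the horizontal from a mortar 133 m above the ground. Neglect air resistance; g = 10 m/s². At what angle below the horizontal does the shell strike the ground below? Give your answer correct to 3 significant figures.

v_x = 83.9 cos 56.8° = 45.94 m/s.
At impact |v_y| = √(v_y0² + 2 g h) = √(70.20² + 2×10×133) = 87.11 m/s.
Angle below horizontal = arctan(|v_y| / v_x) = arctan(87.11 / 45.94) = 62.2°.

62.2°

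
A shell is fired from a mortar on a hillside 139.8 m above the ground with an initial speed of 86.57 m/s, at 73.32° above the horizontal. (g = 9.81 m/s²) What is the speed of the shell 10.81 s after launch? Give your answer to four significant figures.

33.94 m/s

v_x = 86.57 cos 73.32° = 24.848 m/s (constant).
v_y(t) = 86.57 sin 73.32° − g t = 82.927 − 9.81 × 10.81 = -23.119 m/s.
Speed = √(v_x² + v_y²) = √(617.42 + 534.49) = 33.94 m/s.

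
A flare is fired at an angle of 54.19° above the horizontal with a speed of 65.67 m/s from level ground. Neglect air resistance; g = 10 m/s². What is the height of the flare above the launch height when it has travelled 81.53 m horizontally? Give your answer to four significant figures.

v_x = 65.67 cos 54.19° = 38.423 m/s, v_y0 = 65.67 sin 54.19° = 53.256 m/s.
Time to reach x = 81.53 m: t = x / v_x = 81.53 / 38.423 = 2.1219 s.
y = v_y0 t − ½ g t² = 53.256×2.1219 − 5.000×2.1219² = 90.49 m.

90.49 m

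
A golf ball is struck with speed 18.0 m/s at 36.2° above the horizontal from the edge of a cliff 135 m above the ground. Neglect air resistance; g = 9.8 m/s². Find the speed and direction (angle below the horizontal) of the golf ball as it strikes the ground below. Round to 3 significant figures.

54.5 m/s at 74.5° below the horizontal

v_x = 18.0 cos 36.2° = 14.53 m/s (constant).
|v_y| at impact = √((10.63)² + 2×9.8×135) = 52.53 m/s.
Speed = √(14.53² + 52.53²) = 54.5 m/s; angle = arctan(52.53/14.53) = 74.5° below horizontal.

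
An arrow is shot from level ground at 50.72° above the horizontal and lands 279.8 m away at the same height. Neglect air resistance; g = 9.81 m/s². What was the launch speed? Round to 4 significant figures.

52.92 m/s

On level ground, R = v₀² sin(2θ) / g, so v₀ = √(R g / sin 2θ).
sin(2 × 50.72°) = 0.9801.
v₀ = √(279.8 × 9.81 / 0.9801) = √2800.6 = 52.92 m/s.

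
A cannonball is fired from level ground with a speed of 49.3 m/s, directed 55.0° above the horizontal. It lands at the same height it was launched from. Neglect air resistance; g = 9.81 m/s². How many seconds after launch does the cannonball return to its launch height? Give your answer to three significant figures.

Vertical component: v_y = 49.3 sin 55.0° = 40.38 m/s.
For a projectile landing at launch height, time of flight is t = 2 v_y / g = 2 × 40.38 / 9.81 = 8.23 s.

8.23 s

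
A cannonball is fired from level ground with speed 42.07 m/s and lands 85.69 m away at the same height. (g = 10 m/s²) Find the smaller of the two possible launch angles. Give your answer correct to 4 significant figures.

Level-ground range: R = v₀² sin(2θ)/g ⇒ sin 2θ = R g / v₀² = 85.69×10/42.07² = 0.4842.
2θ = arcsin(0.4842) = 28.960° or 180° − 28.960° = 151.040°.
So θ = 14.48° or θ = 75.52°.

14.48°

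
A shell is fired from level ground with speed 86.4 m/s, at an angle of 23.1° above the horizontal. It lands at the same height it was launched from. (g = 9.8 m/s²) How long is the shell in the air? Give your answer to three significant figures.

6.92 s

Vertical component: v_y = 86.4 sin 23.1° = 33.90 m/s.
For a projectile landing at launch height, time of flight is t = 2 v_y / g = 2 × 33.90 / 9.8 = 6.92 s.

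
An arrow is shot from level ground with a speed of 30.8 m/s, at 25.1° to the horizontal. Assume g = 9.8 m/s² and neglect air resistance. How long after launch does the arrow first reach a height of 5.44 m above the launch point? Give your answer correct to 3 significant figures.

v_y0 = 30.8 sin 25.1° = 13.07 m/s.
Set y = v_y0 t − ½ g t² = 5.44: 4.900 t² − 13.07 t + 5.44 = 0.
t = [13.07 ± √(170.8 − 106.6)] / 9.8 = (13.07 ± 8.012) / 9.8, giving t = 0.516 s or t = 2.15 s.
The arrow is on the way up at the first time, so t = 0.516 s.

0.516 s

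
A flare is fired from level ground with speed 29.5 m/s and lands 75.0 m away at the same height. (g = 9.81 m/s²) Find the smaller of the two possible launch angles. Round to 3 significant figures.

Level-ground range: R = v₀² sin(2θ)/g ⇒ sin 2θ = R g / v₀² = 75.0×9.81/29.5² = 0.8454.
2θ = arcsin(0.8454) = 57.71° or 180° − 57.71° = 122.29°.
So θ = 28.9° or θ = 61.1°.

28.9°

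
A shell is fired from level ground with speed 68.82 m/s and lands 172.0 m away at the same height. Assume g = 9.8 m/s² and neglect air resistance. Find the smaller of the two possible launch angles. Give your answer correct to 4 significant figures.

Level-ground range: R = v₀² sin(2θ)/g ⇒ sin 2θ = R g / v₀² = 172.0×9.8/68.82² = 0.3559.
2θ = arcsin(0.3559) = 20.849° or 180° − 20.849° = 159.151°.
So θ = 10.42° or θ = 79.58°.

10.42°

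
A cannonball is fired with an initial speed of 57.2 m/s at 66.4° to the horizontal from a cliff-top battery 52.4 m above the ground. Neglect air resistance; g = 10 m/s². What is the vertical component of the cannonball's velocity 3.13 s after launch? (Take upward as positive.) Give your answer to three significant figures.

Initial vertical component: v_y0 = 57.2 sin 66.4° = 52.42 m/s.
v_y(t) = v_y0 − g t = 52.42 − 10 × 3.13 = 21.1 m/s.

21.1 m/s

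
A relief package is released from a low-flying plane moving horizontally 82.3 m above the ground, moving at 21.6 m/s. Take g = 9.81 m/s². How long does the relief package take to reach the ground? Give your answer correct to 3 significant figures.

The horizontal speed doesn't affect the fall. With v_y0 = 0, h = ½ g t².
t = √(2 × 82.3 / 9.81) = √16.78 = 4.10 s.

4.10 s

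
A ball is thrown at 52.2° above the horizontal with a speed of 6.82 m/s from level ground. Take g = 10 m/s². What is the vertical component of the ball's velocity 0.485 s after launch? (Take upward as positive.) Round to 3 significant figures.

0.539 m/s

Initial vertical component: v_y0 = 6.82 sin 52.2° = 5.389 m/s.
v_y(t) = v_y0 − g t = 5.389 − 10 × 0.485 = 0.539 m/s.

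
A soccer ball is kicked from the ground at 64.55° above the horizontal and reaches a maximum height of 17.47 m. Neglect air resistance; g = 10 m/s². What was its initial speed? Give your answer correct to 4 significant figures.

20.70 m/s

At maximum height v_y = 0, so (v₀ sin θ)² = 2 g H.
v₀ sin 64.55° = √(2 × 10 × 17.47) = 18.692 m/s.
v₀ = 18.692 / sin 64.55° = 18.692 / 0.9030 = 20.70 m/s.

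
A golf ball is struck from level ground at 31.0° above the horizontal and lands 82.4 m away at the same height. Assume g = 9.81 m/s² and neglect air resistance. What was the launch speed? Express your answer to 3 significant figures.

30.3 m/s

On level ground, R = v₀² sin(2θ) / g, so v₀ = √(R g / sin 2θ).
sin(2 × 31.0°) = 0.8829.
v₀ = √(82.4 × 9.81 / 0.8829) = √915.6 = 30.3 m/s.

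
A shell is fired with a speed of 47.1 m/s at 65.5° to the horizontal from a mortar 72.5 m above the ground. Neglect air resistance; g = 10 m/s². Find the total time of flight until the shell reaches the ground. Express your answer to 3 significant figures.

Vertical component: v_y = 47.1 sin 65.5° = 42.86 m/s.
Taking up as positive with launch at y = 72.5 m, landing at y = 0: 0 = 72.5 + 42.86 t − ½(10) t².
Solving 5.000 t² − 42.86 t − 72.5 = 0 gives t = [42.86 + √(42.86² + 4·5.000·72.5)] / 10.00 = 10.0 s.

10.0 s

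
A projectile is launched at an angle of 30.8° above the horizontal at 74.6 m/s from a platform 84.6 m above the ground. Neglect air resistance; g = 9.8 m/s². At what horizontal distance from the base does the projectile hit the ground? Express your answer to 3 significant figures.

615 m

Components: v_x = 74.6 cos 30.8° = 64.08 m/s, v_y = 74.6 sin 30.8° = 38.20 m/s.
Vertical: 0 = 84.6 + 38.20 t − ½(9.8) t² ⇒ 4.900 t² − 38.20 t − 84.6 = 0.
t = [38.20 + √(1459 + 1658)] / 9.800 = 9.595 s.
Horizontal: R = v_x · t = 64.08 × 9.595 = 615 m.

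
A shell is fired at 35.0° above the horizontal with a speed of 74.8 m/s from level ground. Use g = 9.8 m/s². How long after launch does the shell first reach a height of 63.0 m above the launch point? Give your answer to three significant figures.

v_y0 = 74.8 sin 35.0° = 42.90 m/s.
Set y = v_y0 t − ½ g t² = 63.0: 4.900 t² − 42.90 t + 63.0 = 0.
t = [42.90 ± √(1840 − 1235)] / 9.8 = (42.90 ± 24.60) / 9.8, giving t = 1.87 s or t = 6.89 s.
The shell is on the way up at the first time, so t = 1.87 s.

1.87 s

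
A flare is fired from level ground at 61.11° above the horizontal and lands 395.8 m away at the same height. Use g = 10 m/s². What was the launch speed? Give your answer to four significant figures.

On level ground, R = v₀² sin(2θ) / g, so v₀ = √(R g / sin 2θ).
sin(2 × 61.11°) = 0.8460.
v₀ = √(395.8 × 10 / 0.8460) = √4678.5 = 68.40 m/s.

68.40 m/s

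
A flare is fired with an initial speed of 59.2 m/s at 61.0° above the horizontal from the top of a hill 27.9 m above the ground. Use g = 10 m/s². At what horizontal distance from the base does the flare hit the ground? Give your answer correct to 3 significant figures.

312 m

Components: v_x = 59.2 cos 61.0° = 28.70 m/s, v_y = 59.2 sin 61.0° = 51.78 m/s.
Vertical: 0 = 27.9 + 51.78 t − ½(10) t² ⇒ 5.000 t² − 51.78 t − 27.9 = 0.
t = [51.78 + √(2681 + 558.0)] / 10.00 = 10.87 s.
Horizontal: R = v_x · t = 28.70 × 10.87 = 312 m.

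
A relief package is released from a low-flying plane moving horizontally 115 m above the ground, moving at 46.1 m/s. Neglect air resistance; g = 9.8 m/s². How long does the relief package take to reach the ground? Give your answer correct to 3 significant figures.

4.84 s

The horizontal speed doesn't affect the fall. With v_y0 = 0, h = ½ g t².
t = √(2 × 115 / 9.8) = √23.47 = 4.84 s.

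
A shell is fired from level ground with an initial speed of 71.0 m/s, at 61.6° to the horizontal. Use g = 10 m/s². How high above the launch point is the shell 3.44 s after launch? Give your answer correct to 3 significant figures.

156 m

v_y0 = 71.0 sin 61.6° = 62.46 m/s.
y(t) = v_y0 t − ½ g t² = 62.46×3.44 − 5.000×3.44² = 156 m.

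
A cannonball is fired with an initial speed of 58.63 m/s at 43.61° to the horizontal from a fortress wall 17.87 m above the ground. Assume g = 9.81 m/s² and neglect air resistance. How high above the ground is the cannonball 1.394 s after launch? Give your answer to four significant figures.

v_y0 = 58.63 sin 43.61° = 40.440 m/s.
y(t) = 17.87 + v_y0 t − ½ g t² = 17.87 + 40.440×1.394 − ½×9.81×1.394² = 64.71 m.

64.71 m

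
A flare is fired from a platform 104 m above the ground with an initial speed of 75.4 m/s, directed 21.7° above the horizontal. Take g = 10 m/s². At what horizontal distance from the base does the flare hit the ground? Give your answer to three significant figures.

570 m

Components: v_x = 75.4 cos 21.7° = 70.06 m/s, v_y = 75.4 sin 21.7° = 27.88 m/s.
Vertical: 0 = 104 + 27.88 t − ½(10) t² ⇒ 5.000 t² − 27.88 t − 104 = 0.
t = [27.88 + √(777.3 + 2080)] / 10.00 = 8.133 s.
Horizontal: R = v_x · t = 70.06 × 8.133 = 570 m.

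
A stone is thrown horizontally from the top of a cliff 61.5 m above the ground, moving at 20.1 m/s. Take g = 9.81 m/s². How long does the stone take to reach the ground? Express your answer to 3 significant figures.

The horizontal speed doesn't affect the fall. With v_y0 = 0, h = ½ g t².
t = √(2 × 61.5 / 9.81) = √12.54 = 3.54 s.

3.54 s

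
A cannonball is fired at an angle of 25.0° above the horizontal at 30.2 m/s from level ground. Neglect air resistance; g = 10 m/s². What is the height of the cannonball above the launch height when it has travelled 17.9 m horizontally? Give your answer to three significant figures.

v_x = 30.2 cos 25.0° = 27.37 m/s, v_y0 = 30.2 sin 25.0° = 12.76 m/s.
Time to reach x = 17.9 m: t = x / v_x = 17.9 / 27.37 = 0.6540 s.
y = v_y0 t − ½ g t² = 12.76×0.6540 − 5.000×0.6540² = 6.21 m.

6.21 m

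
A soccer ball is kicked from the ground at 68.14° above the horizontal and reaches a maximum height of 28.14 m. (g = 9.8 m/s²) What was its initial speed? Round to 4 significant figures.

25.30 m/s

At maximum height v_y = 0, so (v₀ sin θ)² = 2 g H.
v₀ sin 68.14° = √(2 × 9.8 × 28.14) = 23.485 m/s.
v₀ = 23.485 / sin 68.14° = 23.485 / 0.9281 = 25.30 m/s.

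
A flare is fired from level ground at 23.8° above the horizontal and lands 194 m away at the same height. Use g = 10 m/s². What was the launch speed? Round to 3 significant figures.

On level ground, R = v₀² sin(2θ) / g, so v₀ = √(R g / sin 2θ).
sin(2 × 23.8°) = 0.7385.
v₀ = √(194 × 10 / 0.7385) = √2627 = 51.3 m/s.

51.3 m/s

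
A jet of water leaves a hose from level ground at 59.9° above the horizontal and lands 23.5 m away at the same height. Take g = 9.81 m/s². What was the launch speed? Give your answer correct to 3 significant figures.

On level ground, R = v₀² sin(2θ) / g, so v₀ = √(R g / sin 2θ).
sin(2 × 59.9°) = 0.8678.
v₀ = √(23.5 × 9.81 / 0.8678) = √265.7 = 16.3 m/s.

16.3 m/s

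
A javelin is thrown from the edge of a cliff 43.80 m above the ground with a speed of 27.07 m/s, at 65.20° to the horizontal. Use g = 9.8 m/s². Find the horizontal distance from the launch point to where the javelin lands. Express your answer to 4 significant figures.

Components: v_x = 27.07 cos 65.20° = 11.355 m/s, v_y = 27.07 sin 65.20° = 24.574 m/s.
Vertical: 0 = 43.80 + 24.574 t − ½(9.8) t² ⇒ 4.900 t² − 24.574 t − 43.80 = 0.
t = [24.574 + √(603.88 + 858.48)] / 9.800 = 6.4097 s.
Horizontal: R = v_x · t = 11.355 × 6.4097 = 72.78 m.

72.78 m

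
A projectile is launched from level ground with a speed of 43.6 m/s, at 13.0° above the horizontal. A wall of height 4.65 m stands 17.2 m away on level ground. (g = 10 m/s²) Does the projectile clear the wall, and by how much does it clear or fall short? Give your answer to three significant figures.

No — it falls 1.50 m short of clearing the wall.

v_x = 43.6 cos 13.0° = 42.48 m/s; v_y0 = 43.6 sin 13.0° = 9.808 m/s.
Time to reach the wall: t = 17.2 / 42.48 = 0.4049 s.
Height at that point: y = 9.808×0.4049 − 5.000×0.4049² = 3.152 m.
That is 4.65 − 3.152 = 1.50 m below the top of the wall, so the projectile does not clear it.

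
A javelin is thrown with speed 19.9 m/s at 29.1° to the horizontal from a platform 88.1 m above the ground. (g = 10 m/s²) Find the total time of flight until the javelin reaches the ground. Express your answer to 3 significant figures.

5.28 s

Vertical component: v_y = 19.9 sin 29.1° = 9.678 m/s.
Taking up as positive with launch at y = 88.1 m, landing at y = 0: 0 = 88.1 + 9.678 t − ½(10) t².
Solving 5.000 t² − 9.678 t − 88.1 = 0 gives t = [9.678 + √(9.678² + 4·5.000·88.1)] / 10.00 = 5.28 s.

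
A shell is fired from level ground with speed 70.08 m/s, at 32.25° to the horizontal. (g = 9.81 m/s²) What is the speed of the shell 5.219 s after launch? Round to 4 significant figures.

v_x = 70.08 cos 32.25° = 59.269 m/s (constant).
v_y(t) = 70.08 sin 32.25° − g t = 37.396 − 9.81 × 5.219 = -13.802 m/s.
Speed = √(v_x² + v_y²) = √(3512.8 + 190.50) = 60.85 m/s.

60.85 m/s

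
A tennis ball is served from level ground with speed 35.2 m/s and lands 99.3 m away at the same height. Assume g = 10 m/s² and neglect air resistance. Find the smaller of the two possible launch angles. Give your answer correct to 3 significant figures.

Level-ground range: R = v₀² sin(2θ)/g ⇒ sin 2θ = R g / v₀² = 99.3×10/35.2² = 0.8014.
2θ = arcsin(0.8014) = 53.26° or 180° − 53.26° = 126.74°.
So θ = 26.6° or θ = 63.4°.

26.6°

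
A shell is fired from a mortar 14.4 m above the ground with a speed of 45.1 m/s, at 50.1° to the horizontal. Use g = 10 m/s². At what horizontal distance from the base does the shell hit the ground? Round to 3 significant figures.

212 m

Components: v_x = 45.1 cos 50.1° = 28.93 m/s, v_y = 45.1 sin 50.1° = 34.60 m/s.
Vertical: 0 = 14.4 + 34.60 t − ½(10) t² ⇒ 5.000 t² − 34.60 t − 14.4 = 0.
t = [34.60 + √(1197 + 288.0)] / 10.00 = 7.314 s.
Horizontal: R = v_x · t = 28.93 × 7.314 = 212 m.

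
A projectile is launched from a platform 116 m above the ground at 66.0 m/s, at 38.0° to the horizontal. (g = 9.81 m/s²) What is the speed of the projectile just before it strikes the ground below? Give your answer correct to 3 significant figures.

81.4 m/s

v_x = 66.0 cos 38.0° = 52.01 m/s is unchanged throughout.
For the vertical component, v_y² = v_y0² + 2 g h = (40.63)² + 2×9.81×116 = 3927, so |v_y| = 62.67 m/s.
Impact speed = √(v_x² + v_y²) = √(2705 + 3927) = 81.4 m/s.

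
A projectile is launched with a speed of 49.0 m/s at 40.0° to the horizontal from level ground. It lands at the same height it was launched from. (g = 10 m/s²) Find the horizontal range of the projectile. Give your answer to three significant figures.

For level ground, R = v₀² sin(2θ) / g.
sin(2 × 40.0°) = sin 80.00° = 0.9848.
R = (49.0)² × 0.9848 / 10 = 236 m.

236 m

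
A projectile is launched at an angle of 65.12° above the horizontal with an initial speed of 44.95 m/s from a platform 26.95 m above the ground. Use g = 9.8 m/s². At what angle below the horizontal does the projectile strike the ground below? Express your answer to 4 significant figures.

v_x = 44.95 cos 65.12° = 18.911 m/s.
At impact |v_y| = √(v_y0² + 2 g h) = √(40.778² + 2×9.8×26.95) = 46.809 m/s.
Angle below horizontal = arctan(|v_y| / v_x) = arctan(46.809 / 18.911) = 68.00°.

68.00°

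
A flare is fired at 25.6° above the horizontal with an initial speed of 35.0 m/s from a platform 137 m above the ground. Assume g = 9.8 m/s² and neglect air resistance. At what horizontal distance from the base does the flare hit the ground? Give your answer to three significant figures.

Components: v_x = 35.0 cos 25.6° = 31.56 m/s, v_y = 35.0 sin 25.6° = 15.12 m/s.
Vertical: 0 = 137 + 15.12 t − ½(9.8) t² ⇒ 4.900 t² − 15.12 t − 137 = 0.
t = [15.12 + √(228.6 + 2685)] / 9.800 = 7.051 s.
Horizontal: R = v_x · t = 31.56 × 7.051 = 223 m.

223 m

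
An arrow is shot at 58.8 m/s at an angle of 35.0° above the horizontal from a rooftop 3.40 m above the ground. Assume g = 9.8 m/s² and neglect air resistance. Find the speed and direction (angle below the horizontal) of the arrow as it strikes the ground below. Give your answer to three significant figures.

59.4 m/s at 35.8° below the horizontal

v_x = 58.8 cos 35.0° = 48.17 m/s (constant).
|v_y| at impact = √((33.73)² + 2×9.8×3.40) = 34.70 m/s.
Speed = √(48.17² + 34.70²) = 59.4 m/s; angle = arctan(34.70/48.17) = 35.8° below horizontal.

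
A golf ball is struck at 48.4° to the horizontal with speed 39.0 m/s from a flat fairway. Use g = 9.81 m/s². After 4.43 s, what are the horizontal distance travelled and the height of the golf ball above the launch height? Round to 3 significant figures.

v_x = 39.0 cos 48.4° = 25.89 m/s; v_y0 = 39.0 sin 48.4° = 29.16 m/s.
x = v_x t = 25.89 × 4.43 = 115 m.
y = v_y0 t − ½ g t² = 29.16×4.43 − 4.905×4.43² = 32.9 m.

x = 115 m, y = 32.9 m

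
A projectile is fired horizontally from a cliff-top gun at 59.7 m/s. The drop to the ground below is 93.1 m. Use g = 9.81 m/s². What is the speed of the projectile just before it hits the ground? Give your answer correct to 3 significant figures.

Fall time: t = √(2 × 93.1 / 9.81) = 4.357 s.
At impact: v_x = 59.7 m/s (unchanged), v_y = g t = 9.81 × 4.357 = 42.74 m/s.
Speed = √(v_x² + v_y²) = √(3564 + 1827) = 73.4 m/s.

73.4 m/s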